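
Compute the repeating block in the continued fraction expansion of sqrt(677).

Write x_i = (sqrt(677) + m_i)/d_i with (m_0, d_0) = (0, 1). a_0 = floor(sqrt(677)) = 26, since 26^2 = 676 <= 677 < 729 = 27^2.
Iterate m_{i+1} = d_i*a_i - m_i, d_{i+1} = (677 - m_{i+1}^2)/d_i, a_{i+1} = floor((a_0 + m_{i+1})/d_{i+1}):
  m_1 = 1*26 - 0 = 26, d_1 = (677 - 26^2)/1 = 1/1 = 1, a_1 = floor((26 + 26)/1) = 52.
  m_2 = 1*52 - 26 = 26, d_2 = (677 - 26^2)/1 = 1/1 = 1: (m_2, d_2) = (m_1, d_1) = (26, 1), so from here the quotient a_1 repeats; the period length is 1.
Hence the expansion of sqrt(677) is a_0 = 26 followed by the repeating block 52 (period 1).

[26; (52)]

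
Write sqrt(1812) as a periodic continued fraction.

[42; (1, 1, 3, 5, 28, 5, 3, 1, 1, 84)]

Write x_i = (sqrt(1812) + m_i)/d_i with (m_0, d_0) = (0, 1). a_0 = floor(sqrt(1812)) = 42, since 42^2 = 1764 <= 1812 < 1849 = 43^2.
Iterate m_{i+1} = d_i*a_i - m_i, d_{i+1} = (1812 - m_{i+1}^2)/d_i, a_{i+1} = floor((a_0 + m_{i+1})/d_{i+1}):
  m_1 = 1*42 - 0 = 42, d_1 = (1812 - 42^2)/1 = 48/1 = 48, a_1 = floor((42 + 42)/48) = 1.
  m_2 = 48*1 - 42 = 6, d_2 = (1812 - 6^2)/48 = 1776/48 = 37, a_2 = floor((42 + 6)/37) = 1.
  m_3 = 37*1 - 6 = 31, d_3 = (1812 - 31^2)/37 = 851/37 = 23, a_3 = floor((42 + 31)/23) = 3.
  m_4 = 23*3 - 31 = 38, d_4 = (1812 - 38^2)/23 = 368/23 = 16, a_4 = floor((42 + 38)/16) = 5.
  m_5 = 16*5 - 38 = 42, d_5 = (1812 - 42^2)/16 = 48/16 = 3, a_5 = floor((42 + 42)/3) = 28.
  m_6 = 3*28 - 42 = 42, d_6 = (1812 - 42^2)/3 = 48/3 = 16, a_6 = floor((42 + 42)/16) = 5.
  m_7 = 16*5 - 42 = 38, d_7 = (1812 - 38^2)/16 = 368/16 = 23, a_7 = floor((42 + 38)/23) = 3.
  m_8 = 23*3 - 38 = 31, d_8 = (1812 - 31^2)/23 = 851/23 = 37, a_8 = floor((42 + 31)/37) = 1.
  m_9 = 37*1 - 31 = 6, d_9 = (1812 - 6^2)/37 = 1776/37 = 48, a_9 = floor((42 + 6)/48) = 1.
  m_10 = 48*1 - 6 = 42, d_10 = (1812 - 42^2)/48 = 48/48 = 1, a_10 = floor((42 + 42)/1) = 84.
  m_11 = 1*84 - 42 = 42, d_11 = (1812 - 42^2)/1 = 48/1 = 48: (m_11, d_11) = (m_1, d_1) = (42, 48), so from here the quotients repeat a_1, ..., a_10; the period length is 10.
Hence the expansion of sqrt(1812) is a_0 = 42 followed by the repeating block 1, 1, 3, 5, 28, 5, 3, 1, 1, 84 (period 10).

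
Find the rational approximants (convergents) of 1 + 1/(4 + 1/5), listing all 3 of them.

Using the convergent recurrence p_i = a_i*p_{i-1} + p_{i-2}, q_i = a_i*q_{i-1} + q_{i-2} with p_{-2}=0, p_{-1}=1, q_{-2}=1, q_{-1}=0:
  i=0: a_0=1, p_0 = 1*1 + 0 = 1, q_0 = 1*0 + 1 = 1.
  i=1: a_1=4, p_1 = 4*1 + 1 = 5, q_1 = 4*1 + 0 = 4.
  i=2: a_2=5, p_2 = 5*5 + 1 = 26, q_2 = 5*4 + 1 = 21.

1/1, 5/4, 26/21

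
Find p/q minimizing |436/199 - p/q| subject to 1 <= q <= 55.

Expand x = 436/199 as a continued fraction with the Euclidean algorithm:
  436 = 2*199 + 38, so a_0 = 2.
  199 = 5*38 + 9, so a_1 = 5.
  38 = 4*9 + 2, so a_2 = 4.
  9 = 4*2 + 1, so a_3 = 4.
  2 = 2*1 + 0, so a_4 = 2.
so x = [2; 5, 4, 4, 2].
Convergents (p_i = a_i*p_{i-1} + p_{i-2}, q_i = a_i*q_{i-1} + q_{i-2} with p_{-2}=0, p_{-1}=1, q_{-2}=1, q_{-1}=0), until the denominator exceeds 55:
  i=0: a_0=2, p_0 = 2*1 + 0 = 2, q_0 = 2*0 + 1 = 1.
  i=1: a_1=5, p_1 = 5*2 + 1 = 11, q_1 = 5*1 + 0 = 5.
  i=2: a_2=4, p_2 = 4*11 + 2 = 46, q_2 = 4*5 + 1 = 21.
  i=3: a_3=4, p_3 = 4*46 + 11 = 195, q_3 = 4*21 + 5 = 89.
q_3 = 89 > 55, so the last convergent with denominator <= 55 is p_2/q_2 = 46/21.
The closest fraction with denominator <= 55 is either p_2/q_2 or the intermediate fraction (k*p_2 + p_1)/(k*q_2 + q_1) with the largest k >= 1 whose denominator stays <= 55; these approach x as k grows, and every other convergent or intermediate fraction in range is farther away.
Largest k: floor((55 - q_1)/q_2) = floor((55 - 5)/21) = 2.
That gives (2*46 + 11)/(2*21 + 5) = 103/47.
Compare the errors: |x - 46/21| = |436*21 - 46*199|/(199*21) = 2/4179, and |x - 103/47| = |436*47 - 103*199|/(199*47) = 5/9353.
Cross-multiplying, 2*9353 = 18706 < 20895 = 5*4179, so 2/4179 is smaller: the convergent 46/21 is closer to x than 103/47.

46/21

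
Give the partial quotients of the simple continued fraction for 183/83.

[2; 4, 1, 7, 2]

Run the Euclidean algorithm on 183 and 83; the successive quotients are the partial quotients a_0, a_1, ... (each step inverts the fractional part left over by the previous one):
  183 = 2*83 + 17, so a_0 = 2.
  83 = 4*17 + 15, so a_1 = 4.
  17 = 1*15 + 2, so a_2 = 1.
  15 = 7*2 + 1, so a_3 = 7.
  2 = 2*1 + 0, so a_4 = 2.
The remainder reaches 0 after 5 divisions, so the expansion has 5 partial quotients, read off in order.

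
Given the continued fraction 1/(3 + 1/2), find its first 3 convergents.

Using the convergent recurrence p_i = a_i*p_{i-1} + p_{i-2}, q_i = a_i*q_{i-1} + q_{i-2} with p_{-2}=0, p_{-1}=1, q_{-2}=1, q_{-1}=0:
  i=0: a_0=0, p_0 = 0*1 + 0 = 0, q_0 = 0*0 + 1 = 1.
  i=1: a_1=3, p_1 = 3*0 + 1 = 1, q_1 = 3*1 + 0 = 3.
  i=2: a_2=2, p_2 = 2*1 + 0 = 2, q_2 = 2*3 + 1 = 7.

0/1, 1/3, 2/7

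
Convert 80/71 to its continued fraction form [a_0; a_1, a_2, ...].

[1; 7, 1, 8]

Run the Euclidean algorithm on 80 and 71; the successive quotients are the partial quotients a_0, a_1, ... (each step inverts the fractional part left over by the previous one):
  80 = 1*71 + 9, so a_0 = 1.
  71 = 7*9 + 8, so a_1 = 7.
  9 = 1*8 + 1, so a_2 = 1.
  8 = 8*1 + 0, so a_3 = 8.
The remainder reaches 0 after 4 divisions, so the expansion has 4 partial quotients, read off in order.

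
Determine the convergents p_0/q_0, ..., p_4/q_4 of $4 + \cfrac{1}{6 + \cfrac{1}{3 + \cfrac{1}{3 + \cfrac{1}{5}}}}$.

Using the convergent recurrence p_i = a_i*p_{i-1} + p_{i-2}, q_i = a_i*q_{i-1} + q_{i-2} with p_{-2}=0, p_{-1}=1, q_{-2}=1, q_{-1}=0:
  i=0: a_0=4, p_0 = 4*1 + 0 = 4, q_0 = 4*0 + 1 = 1.
  i=1: a_1=6, p_1 = 6*4 + 1 = 25, q_1 = 6*1 + 0 = 6.
  i=2: a_2=3, p_2 = 3*25 + 4 = 79, q_2 = 3*6 + 1 = 19.
  i=3: a_3=3, p_3 = 3*79 + 25 = 262, q_3 = 3*19 + 6 = 63.
  i=4: a_4=5, p_4 = 5*262 + 79 = 1389, q_4 = 5*63 + 19 = 334.

4/1, 25/6, 79/19, 262/63, 1389/334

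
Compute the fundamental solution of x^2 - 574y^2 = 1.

(x, y) = (575, 24)

First expand sqrt(574) as a continued fraction. With x_i = (sqrt(574) + m_i)/d_i and (m_0, d_0) = (0, 1): a_0 = floor(sqrt(574)) = 23, since 23^2 = 529 <= 574 < 576 = 24^2.
Iterate m_{i+1} = d_i*a_i - m_i, d_{i+1} = (574 - m_{i+1}^2)/d_i, a_{i+1} = floor((a_0 + m_{i+1})/d_{i+1}):
  m_1 = 1*23 - 0 = 23, d_1 = (574 - 23^2)/1 = 45/1 = 45, a_1 = floor((23 + 23)/45) = 1.
  m_2 = 45*1 - 23 = 22, d_2 = (574 - 22^2)/45 = 90/45 = 2, a_2 = floor((23 + 22)/2) = 22.
  m_3 = 2*22 - 22 = 22, d_3 = (574 - 22^2)/2 = 90/2 = 45, a_3 = floor((23 + 22)/45) = 1.
  m_4 = 45*1 - 22 = 23, d_4 = (574 - 23^2)/45 = 45/45 = 1, a_4 = floor((23 + 23)/1) = 46.
  m_5 = 1*46 - 23 = 23, d_5 = (574 - 23^2)/1 = 45/1 = 45: (m_5, d_5) = (m_1, d_1) = (23, 45), so from here the quotients repeat a_1, ..., a_4; the period length is 4.
So sqrt(574) = [23; (1, 22, 1, 46)] with period length k = 4.
k is even, so the fundamental solution of x^2 - 574y^2 = 1 is (p_{k-1}, q_{k-1}) = (p_3, q_3); compute convergents through index 3.
Convergents (p_i = a_i*p_{i-1} + p_{i-2}, q_i = a_i*q_{i-1} + q_{i-2} with p_{-2}=0, p_{-1}=1, q_{-2}=1, q_{-1}=0):
  i=0: a_0=23, p_0 = 23*1 + 0 = 23, q_0 = 23*0 + 1 = 1.
  i=1: a_1=1, p_1 = 1*23 + 1 = 24, q_1 = 1*1 + 0 = 1.
  i=2: a_2=22, p_2 = 22*24 + 23 = 551, q_2 = 22*1 + 1 = 23.
  i=3: a_3=1, p_3 = 1*551 + 24 = 575, q_3 = 1*23 + 1 = 24.
Check: 575^2 - 574*24^2 = 330625 - 330624 = 1, so (x, y) = (575, 24) solves the equation, and by the theorem it is the least positive solution.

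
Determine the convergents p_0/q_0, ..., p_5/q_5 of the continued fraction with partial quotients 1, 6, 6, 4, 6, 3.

1/1, 7/6, 43/37, 179/154, 1117/961, 3530/3037

Using the convergent recurrence p_i = a_i*p_{i-1} + p_{i-2}, q_i = a_i*q_{i-1} + q_{i-2} with p_{-2}=0, p_{-1}=1, q_{-2}=1, q_{-1}=0:
  i=0: a_0=1, p_0 = 1*1 + 0 = 1, q_0 = 1*0 + 1 = 1.
  i=1: a_1=6, p_1 = 6*1 + 1 = 7, q_1 = 6*1 + 0 = 6.
  i=2: a_2=6, p_2 = 6*7 + 1 = 43, q_2 = 6*6 + 1 = 37.
  i=3: a_3=4, p_3 = 4*43 + 7 = 179, q_3 = 4*37 + 6 = 154.
  i=4: a_4=6, p_4 = 6*179 + 43 = 1117, q_4 = 6*154 + 37 = 961.
  i=5: a_5=3, p_5 = 3*1117 + 179 = 3530, q_5 = 3*961 + 154 = 3037.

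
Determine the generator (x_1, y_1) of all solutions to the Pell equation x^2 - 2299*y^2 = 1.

(x, y) = (19651490, 409851)

First expand sqrt(2299) as a continued fraction. With x_i = (sqrt(2299) + m_i)/d_i and (m_0, d_0) = (0, 1): a_0 = floor(sqrt(2299)) = 47, since 47^2 = 2209 <= 2299 < 2304 = 48^2.
Iterate m_{i+1} = d_i*a_i - m_i, d_{i+1} = (2299 - m_{i+1}^2)/d_i, a_{i+1} = floor((a_0 + m_{i+1})/d_{i+1}):
  m_1 = 1*47 - 0 = 47, d_1 = (2299 - 47^2)/1 = 90/1 = 90, a_1 = floor((47 + 47)/90) = 1.
  m_2 = 90*1 - 47 = 43, d_2 = (2299 - 43^2)/90 = 450/90 = 5, a_2 = floor((47 + 43)/5) = 18.
  m_3 = 5*18 - 43 = 47, d_3 = (2299 - 47^2)/5 = 90/5 = 18, a_3 = floor((47 + 47)/18) = 5.
  m_4 = 18*5 - 47 = 43, d_4 = (2299 - 43^2)/18 = 450/18 = 25, a_4 = floor((47 + 43)/25) = 3.
  m_5 = 25*3 - 43 = 32, d_5 = (2299 - 32^2)/25 = 1275/25 = 51, a_5 = floor((47 + 32)/51) = 1.
  m_6 = 51*1 - 32 = 19, d_6 = (2299 - 19^2)/51 = 1938/51 = 38, a_6 = floor((47 + 19)/38) = 1.
  m_7 = 38*1 - 19 = 19, d_7 = (2299 - 19^2)/38 = 1938/38 = 51, a_7 = floor((47 + 19)/51) = 1.
  m_8 = 51*1 - 19 = 32, d_8 = (2299 - 32^2)/51 = 1275/51 = 25, a_8 = floor((47 + 32)/25) = 3.
  m_9 = 25*3 - 32 = 43, d_9 = (2299 - 43^2)/25 = 450/25 = 18, a_9 = floor((47 + 43)/18) = 5.
  m_10 = 18*5 - 43 = 47, d_10 = (2299 - 47^2)/18 = 90/18 = 5, a_10 = floor((47 + 47)/5) = 18.
  m_11 = 5*18 - 47 = 43, d_11 = (2299 - 43^2)/5 = 450/5 = 90, a_11 = floor((47 + 43)/90) = 1.
  m_12 = 90*1 - 43 = 47, d_12 = (2299 - 47^2)/90 = 90/90 = 1, a_12 = floor((47 + 47)/1) = 94.
  m_13 = 1*94 - 47 = 47, d_13 = (2299 - 47^2)/1 = 90/1 = 90: (m_13, d_13) = (m_1, d_1) = (47, 90), so from here the quotients repeat a_1, ..., a_12; the period length is 12.
So sqrt(2299) = [47; (1, 18, 5, 3, 1, 1, 1, 3, 5, 18, 1, 94)] with period length k = 12.
k is even, so the fundamental solution of x^2 - 2299y^2 = 1 is (p_{k-1}, q_{k-1}) = (p_11, q_11); compute convergents through index 11.
Convergents (p_i = a_i*p_{i-1} + p_{i-2}, q_i = a_i*q_{i-1} + q_{i-2} with p_{-2}=0, p_{-1}=1, q_{-2}=1, q_{-1}=0):
  i=0: a_0=47, p_0 = 47*1 + 0 = 47, q_0 = 47*0 + 1 = 1.
  i=1: a_1=1, p_1 = 1*47 + 1 = 48, q_1 = 1*1 + 0 = 1.
  i=2: a_2=18, p_2 = 18*48 + 47 = 911, q_2 = 18*1 + 1 = 19.
  i=3: a_3=5, p_3 = 5*911 + 48 = 4603, q_3 = 5*19 + 1 = 96.
  i=4: a_4=3, p_4 = 3*4603 + 911 = 14720, q_4 = 3*96 + 19 = 307.
  i=5: a_5=1, p_5 = 1*14720 + 4603 = 19323, q_5 = 1*307 + 96 = 403.
  i=6: a_6=1, p_6 = 1*19323 + 14720 = 34043, q_6 = 1*403 + 307 = 710.
  i=7: a_7=1, p_7 = 1*34043 + 19323 = 53366, q_7 = 1*710 + 403 = 1113.
  i=8: a_8=3, p_8 = 3*53366 + 34043 = 194141, q_8 = 3*1113 + 710 = 4049.
  i=9: a_9=5, p_9 = 5*194141 + 53366 = 1024071, q_9 = 5*4049 + 1113 = 21358.
  i=10: a_10=18, p_10 = 18*1024071 + 194141 = 18627419, q_10 = 18*21358 + 4049 = 388493.
  i=11: a_11=1, p_11 = 1*18627419 + 1024071 = 19651490, q_11 = 1*388493 + 21358 = 409851.
Check: 19651490^2 - 2299*409851^2 = 386181059220100 - 386181059220099 = 1, so (x, y) = (19651490, 409851) solves the equation, and by the theorem it is the least positive solution.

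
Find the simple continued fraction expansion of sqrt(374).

Write x_i = (sqrt(374) + m_i)/d_i with (m_0, d_0) = (0, 1). a_0 = floor(sqrt(374)) = 19, since 19^2 = 361 <= 374 < 400 = 20^2.
Iterate m_{i+1} = d_i*a_i - m_i, d_{i+1} = (374 - m_{i+1}^2)/d_i, a_{i+1} = floor((a_0 + m_{i+1})/d_{i+1}):
  m_1 = 1*19 - 0 = 19, d_1 = (374 - 19^2)/1 = 13/1 = 13, a_1 = floor((19 + 19)/13) = 2.
  m_2 = 13*2 - 19 = 7, d_2 = (374 - 7^2)/13 = 325/13 = 25, a_2 = floor((19 + 7)/25) = 1.
  m_3 = 25*1 - 7 = 18, d_3 = (374 - 18^2)/25 = 50/25 = 2, a_3 = floor((19 + 18)/2) = 18.
  m_4 = 2*18 - 18 = 18, d_4 = (374 - 18^2)/2 = 50/2 = 25, a_4 = floor((19 + 18)/25) = 1.
  m_5 = 25*1 - 18 = 7, d_5 = (374 - 7^2)/25 = 325/25 = 13, a_5 = floor((19 + 7)/13) = 2.
  m_6 = 13*2 - 7 = 19, d_6 = (374 - 19^2)/13 = 13/13 = 1, a_6 = floor((19 + 19)/1) = 38.
  m_7 = 1*38 - 19 = 19, d_7 = (374 - 19^2)/1 = 13/1 = 13: (m_7, d_7) = (m_1, d_1) = (19, 13), so from here the quotients repeat a_1, ..., a_6; the period length is 6.
Hence the expansion of sqrt(374) is a_0 = 19 followed by the repeating block 2, 1, 18, 1, 2, 38 (period 6).

[19; (2, 1, 18, 1, 2, 38)]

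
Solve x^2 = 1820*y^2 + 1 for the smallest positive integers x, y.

First expand sqrt(1820) as a continued fraction. With x_i = (sqrt(1820) + m_i)/d_i and (m_0, d_0) = (0, 1): a_0 = floor(sqrt(1820)) = 42, since 42^2 = 1764 <= 1820 < 1849 = 43^2.
Iterate m_{i+1} = d_i*a_i - m_i, d_{i+1} = (1820 - m_{i+1}^2)/d_i, a_{i+1} = floor((a_0 + m_{i+1})/d_{i+1}):
  m_1 = 1*42 - 0 = 42, d_1 = (1820 - 42^2)/1 = 56/1 = 56, a_1 = floor((42 + 42)/56) = 1.
  m_2 = 56*1 - 42 = 14, d_2 = (1820 - 14^2)/56 = 1624/56 = 29, a_2 = floor((42 + 14)/29) = 1.
  m_3 = 29*1 - 14 = 15, d_3 = (1820 - 15^2)/29 = 1595/29 = 55, a_3 = floor((42 + 15)/55) = 1.
  m_4 = 55*1 - 15 = 40, d_4 = (1820 - 40^2)/55 = 220/55 = 4, a_4 = floor((42 + 40)/4) = 20.
  m_5 = 4*20 - 40 = 40, d_5 = (1820 - 40^2)/4 = 220/4 = 55, a_5 = floor((42 + 40)/55) = 1.
  m_6 = 55*1 - 40 = 15, d_6 = (1820 - 15^2)/55 = 1595/55 = 29, a_6 = floor((42 + 15)/29) = 1.
  m_7 = 29*1 - 15 = 14, d_7 = (1820 - 14^2)/29 = 1624/29 = 56, a_7 = floor((42 + 14)/56) = 1.
  m_8 = 56*1 - 14 = 42, d_8 = (1820 - 42^2)/56 = 56/56 = 1, a_8 = floor((42 + 42)/1) = 84.
  m_9 = 1*84 - 42 = 42, d_9 = (1820 - 42^2)/1 = 56/1 = 56: (m_9, d_9) = (m_1, d_1) = (42, 56), so from here the quotients repeat a_1, ..., a_8; the period length is 8.
So sqrt(1820) = [42; (1, 1, 1, 20, 1, 1, 1, 84)] with period length k = 8.
k is even, so the fundamental solution of x^2 - 1820y^2 = 1 is (p_{k-1}, q_{k-1}) = (p_7, q_7); compute convergents through index 7.
Convergents (p_i = a_i*p_{i-1} + p_{i-2}, q_i = a_i*q_{i-1} + q_{i-2} with p_{-2}=0, p_{-1}=1, q_{-2}=1, q_{-1}=0):
  i=0: a_0=42, p_0 = 42*1 + 0 = 42, q_0 = 42*0 + 1 = 1.
  i=1: a_1=1, p_1 = 1*42 + 1 = 43, q_1 = 1*1 + 0 = 1.
  i=2: a_2=1, p_2 = 1*43 + 42 = 85, q_2 = 1*1 + 1 = 2.
  i=3: a_3=1, p_3 = 1*85 + 43 = 128, q_3 = 1*2 + 1 = 3.
  i=4: a_4=20, p_4 = 20*128 + 85 = 2645, q_4 = 20*3 + 2 = 62.
  i=5: a_5=1, p_5 = 1*2645 + 128 = 2773, q_5 = 1*62 + 3 = 65.
  i=6: a_6=1, p_6 = 1*2773 + 2645 = 5418, q_6 = 1*65 + 62 = 127.
  i=7: a_7=1, p_7 = 1*5418 + 2773 = 8191, q_7 = 1*127 + 65 = 192.
Check: 8191^2 - 1820*192^2 = 67092481 - 67092480 = 1, so (x, y) = (8191, 192) solves the equation, and by the theorem it is the least positive solution.

(x, y) = (8191, 192)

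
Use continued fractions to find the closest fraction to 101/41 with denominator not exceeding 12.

27/11

Expand x = 101/41 as a continued fraction with the Euclidean algorithm:
  101 = 2*41 + 19, so a_0 = 2.
  41 = 2*19 + 3, so a_1 = 2.
  19 = 6*3 + 1, so a_2 = 6.
  3 = 3*1 + 0, so a_3 = 3.
so x = [2; 2, 6, 3].
Convergents (p_i = a_i*p_{i-1} + p_{i-2}, q_i = a_i*q_{i-1} + q_{i-2} with p_{-2}=0, p_{-1}=1, q_{-2}=1, q_{-1}=0), until the denominator exceeds 12:
  i=0: a_0=2, p_0 = 2*1 + 0 = 2, q_0 = 2*0 + 1 = 1.
  i=1: a_1=2, p_1 = 2*2 + 1 = 5, q_1 = 2*1 + 0 = 2.
  i=2: a_2=6, p_2 = 6*5 + 2 = 32, q_2 = 6*2 + 1 = 13.
q_2 = 13 > 12, so the last convergent with denominator <= 12 is p_1/q_1 = 5/2.
The closest fraction with denominator <= 12 is either p_1/q_1 or the intermediate fraction (k*p_1 + p_0)/(k*q_1 + q_0) with the largest k >= 1 whose denominator stays <= 12; these approach x as k grows, and every other convergent or intermediate fraction in range is farther away.
Largest k: floor((12 - q_0)/q_1) = floor((12 - 1)/2) = 5.
That gives (5*5 + 2)/(5*2 + 1) = 27/11.
Compare the errors: |x - 5/2| = |101*2 - 5*41|/(41*2) = 3/82, and |x - 27/11| = |101*11 - 27*41|/(41*11) = 4/451.
Cross-multiplying, 4*82 = 328 < 1353 = 3*451, so 4/451 is smaller: the intermediate fraction 27/11 is closer to x than 5/2.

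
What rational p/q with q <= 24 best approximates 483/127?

Expand x = 483/127 as a continued fraction with the Euclidean algorithm:
  483 = 3*127 + 102, so a_0 = 3.
  127 = 1*102 + 25, so a_1 = 1.
  102 = 4*25 + 2, so a_2 = 4.
  25 = 12*2 + 1, so a_3 = 12.
  2 = 2*1 + 0, so a_4 = 2.
so x = [3; 1, 4, 12, 2].
Convergents (p_i = a_i*p_{i-1} + p_{i-2}, q_i = a_i*q_{i-1} + q_{i-2} with p_{-2}=0, p_{-1}=1, q_{-2}=1, q_{-1}=0), until the denominator exceeds 24:
  i=0: a_0=3, p_0 = 3*1 + 0 = 3, q_0 = 3*0 + 1 = 1.
  i=1: a_1=1, p_1 = 1*3 + 1 = 4, q_1 = 1*1 + 0 = 1.
  i=2: a_2=4, p_2 = 4*4 + 3 = 19, q_2 = 4*1 + 1 = 5.
  i=3: a_3=12, p_3 = 12*19 + 4 = 232, q_3 = 12*5 + 1 = 61.
q_3 = 61 > 24, so the last convergent with denominator <= 24 is p_2/q_2 = 19/5.
The closest fraction with denominator <= 24 is either p_2/q_2 or the intermediate fraction (k*p_2 + p_1)/(k*q_2 + q_1) with the largest k >= 1 whose denominator stays <= 24; these approach x as k grows, and every other convergent or intermediate fraction in range is farther away.
Largest k: floor((24 - q_1)/q_2) = floor((24 - 1)/5) = 4.
That gives (4*19 + 4)/(4*5 + 1) = 80/21.
Compare the errors: |x - 19/5| = |483*5 - 19*127|/(127*5) = 2/635, and |x - 80/21| = |483*21 - 80*127|/(127*21) = 17/2667.
Cross-multiplying, 2*2667 = 5334 < 10795 = 17*635, so 2/635 is smaller: the convergent 19/5 is closer to x than 80/21.

19/5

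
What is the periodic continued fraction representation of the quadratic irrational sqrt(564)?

Write x_i = (sqrt(564) + m_i)/d_i with (m_0, d_0) = (0, 1). a_0 = floor(sqrt(564)) = 23, since 23^2 = 529 <= 564 < 576 = 24^2.
Iterate m_{i+1} = d_i*a_i - m_i, d_{i+1} = (564 - m_{i+1}^2)/d_i, a_{i+1} = floor((a_0 + m_{i+1})/d_{i+1}):
  m_1 = 1*23 - 0 = 23, d_1 = (564 - 23^2)/1 = 35/1 = 35, a_1 = floor((23 + 23)/35) = 1.
  m_2 = 35*1 - 23 = 12, d_2 = (564 - 12^2)/35 = 420/35 = 12, a_2 = floor((23 + 12)/12) = 2.
  m_3 = 12*2 - 12 = 12, d_3 = (564 - 12^2)/12 = 420/12 = 35, a_3 = floor((23 + 12)/35) = 1.
  m_4 = 35*1 - 12 = 23, d_4 = (564 - 23^2)/35 = 35/35 = 1, a_4 = floor((23 + 23)/1) = 46.
  m_5 = 1*46 - 23 = 23, d_5 = (564 - 23^2)/1 = 35/1 = 35: (m_5, d_5) = (m_1, d_1) = (23, 35), so from here the quotients repeat a_1, ..., a_4; the period length is 4.
Hence the expansion of sqrt(564) is a_0 = 23 followed by the repeating block 1, 2, 1, 46 (period 4).

[23; (1, 2, 1, 46)]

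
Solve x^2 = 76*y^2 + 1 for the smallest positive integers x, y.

(x, y) = (57799, 6630)

First expand sqrt(76) as a continued fraction. With x_i = (sqrt(76) + m_i)/d_i and (m_0, d_0) = (0, 1): a_0 = floor(sqrt(76)) = 8, since 8^2 = 64 <= 76 < 81 = 9^2.
Iterate m_{i+1} = d_i*a_i - m_i, d_{i+1} = (76 - m_{i+1}^2)/d_i, a_{i+1} = floor((a_0 + m_{i+1})/d_{i+1}):
  m_1 = 1*8 - 0 = 8, d_1 = (76 - 8^2)/1 = 12/1 = 12, a_1 = floor((8 + 8)/12) = 1.
  m_2 = 12*1 - 8 = 4, d_2 = (76 - 4^2)/12 = 60/12 = 5, a_2 = floor((8 + 4)/5) = 2.
  m_3 = 5*2 - 4 = 6, d_3 = (76 - 6^2)/5 = 40/5 = 8, a_3 = floor((8 + 6)/8) = 1.
  m_4 = 8*1 - 6 = 2, d_4 = (76 - 2^2)/8 = 72/8 = 9, a_4 = floor((8 + 2)/9) = 1.
  m_5 = 9*1 - 2 = 7, d_5 = (76 - 7^2)/9 = 27/9 = 3, a_5 = floor((8 + 7)/3) = 5.
  m_6 = 3*5 - 7 = 8, d_6 = (76 - 8^2)/3 = 12/3 = 4, a_6 = floor((8 + 8)/4) = 4.
  m_7 = 4*4 - 8 = 8, d_7 = (76 - 8^2)/4 = 12/4 = 3, a_7 = floor((8 + 8)/3) = 5.
  m_8 = 3*5 - 8 = 7, d_8 = (76 - 7^2)/3 = 27/3 = 9, a_8 = floor((8 + 7)/9) = 1.
  m_9 = 9*1 - 7 = 2, d_9 = (76 - 2^2)/9 = 72/9 = 8, a_9 = floor((8 + 2)/8) = 1.
  m_10 = 8*1 - 2 = 6, d_10 = (76 - 6^2)/8 = 40/8 = 5, a_10 = floor((8 + 6)/5) = 2.
  m_11 = 5*2 - 6 = 4, d_11 = (76 - 4^2)/5 = 60/5 = 12, a_11 = floor((8 + 4)/12) = 1.
  m_12 = 12*1 - 4 = 8, d_12 = (76 - 8^2)/12 = 12/12 = 1, a_12 = floor((8 + 8)/1) = 16.
  m_13 = 1*16 - 8 = 8, d_13 = (76 - 8^2)/1 = 12/1 = 12: (m_13, d_13) = (m_1, d_1) = (8, 12), so from here the quotients repeat a_1, ..., a_12; the period length is 12.
So sqrt(76) = [8; (1, 2, 1, 1, 5, 4, 5, 1, 1, 2, 1, 16)] with period length k = 12.
k is even, so the fundamental solution of x^2 - 76y^2 = 1 is (p_{k-1}, q_{k-1}) = (p_11, q_11); compute convergents through index 11.
Convergents (p_i = a_i*p_{i-1} + p_{i-2}, q_i = a_i*q_{i-1} + q_{i-2} with p_{-2}=0, p_{-1}=1, q_{-2}=1, q_{-1}=0):
  i=0: a_0=8, p_0 = 8*1 + 0 = 8, q_0 = 8*0 + 1 = 1.
  i=1: a_1=1, p_1 = 1*8 + 1 = 9, q_1 = 1*1 + 0 = 1.
  i=2: a_2=2, p_2 = 2*9 + 8 = 26, q_2 = 2*1 + 1 = 3.
  i=3: a_3=1, p_3 = 1*26 + 9 = 35, q_3 = 1*3 + 1 = 4.
  i=4: a_4=1, p_4 = 1*35 + 26 = 61, q_4 = 1*4 + 3 = 7.
  i=5: a_5=5, p_5 = 5*61 + 35 = 340, q_5 = 5*7 + 4 = 39.
  i=6: a_6=4, p_6 = 4*340 + 61 = 1421, q_6 = 4*39 + 7 = 163.
  i=7: a_7=5, p_7 = 5*1421 + 340 = 7445, q_7 = 5*163 + 39 = 854.
  i=8: a_8=1, p_8 = 1*7445 + 1421 = 8866, q_8 = 1*854 + 163 = 1017.
  i=9: a_9=1, p_9 = 1*8866 + 7445 = 16311, q_9 = 1*1017 + 854 = 1871.
  i=10: a_10=2, p_10 = 2*16311 + 8866 = 41488, q_10 = 2*1871 + 1017 = 4759.
  i=11: a_11=1, p_11 = 1*41488 + 16311 = 57799, q_11 = 1*4759 + 1871 = 6630.
Check: 57799^2 - 76*6630^2 = 3340724401 - 3340724400 = 1, so (x, y) = (57799, 6630) solves the equation, and by the theorem it is the least positive solution.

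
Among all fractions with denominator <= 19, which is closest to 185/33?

Expand x = 185/33 as a continued fraction with the Euclidean algorithm:
  185 = 5*33 + 20, so a_0 = 5.
  33 = 1*20 + 13, so a_1 = 1.
  20 = 1*13 + 7, so a_2 = 1.
  13 = 1*7 + 6, so a_3 = 1.
  7 = 1*6 + 1, so a_4 = 1.
  6 = 6*1 + 0, so a_5 = 6.
so x = [5; 1, 1, 1, 1, 6].
Convergents (p_i = a_i*p_{i-1} + p_{i-2}, q_i = a_i*q_{i-1} + q_{i-2} with p_{-2}=0, p_{-1}=1, q_{-2}=1, q_{-1}=0), until the denominator exceeds 19:
  i=0: a_0=5, p_0 = 5*1 + 0 = 5, q_0 = 5*0 + 1 = 1.
  i=1: a_1=1, p_1 = 1*5 + 1 = 6, q_1 = 1*1 + 0 = 1.
  i=2: a_2=1, p_2 = 1*6 + 5 = 11, q_2 = 1*1 + 1 = 2.
  i=3: a_3=1, p_3 = 1*11 + 6 = 17, q_3 = 1*2 + 1 = 3.
  i=4: a_4=1, p_4 = 1*17 + 11 = 28, q_4 = 1*3 + 2 = 5.
  i=5: a_5=6, p_5 = 6*28 + 17 = 185, q_5 = 6*5 + 3 = 33.
q_5 = 33 > 19, so the last convergent with denominator <= 19 is p_4/q_4 = 28/5.
The closest fraction with denominator <= 19 is either p_4/q_4 or the intermediate fraction (k*p_4 + p_3)/(k*q_4 + q_3) with the largest k >= 1 whose denominator stays <= 19; these approach x as k grows, and every other convergent or intermediate fraction in range is farther away.
Largest k: floor((19 - q_3)/q_4) = floor((19 - 3)/5) = 3.
That gives (3*28 + 17)/(3*5 + 3) = 101/18.
Compare the errors: |x - 28/5| = |185*5 - 28*33|/(33*5) = 1/165, and |x - 101/18| = |185*18 - 101*33|/(33*18) = 3/594.
Cross-multiplying, 3*165 = 495 < 594 = 1*594, so 3/594 is smaller: the intermediate fraction 101/18 is closer to x than 28/5.

101/18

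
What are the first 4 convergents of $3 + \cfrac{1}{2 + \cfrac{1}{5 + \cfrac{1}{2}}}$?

Using the convergent recurrence p_i = a_i*p_{i-1} + p_{i-2}, q_i = a_i*q_{i-1} + q_{i-2} with p_{-2}=0, p_{-1}=1, q_{-2}=1, q_{-1}=0:
  i=0: a_0=3, p_0 = 3*1 + 0 = 3, q_0 = 3*0 + 1 = 1.
  i=1: a_1=2, p_1 = 2*3 + 1 = 7, q_1 = 2*1 + 0 = 2.
  i=2: a_2=5, p_2 = 5*7 + 3 = 38, q_2 = 5*2 + 1 = 11.
  i=3: a_3=2, p_3 = 2*38 + 7 = 83, q_3 = 2*11 + 2 = 24.

3/1, 7/2, 38/11, 83/24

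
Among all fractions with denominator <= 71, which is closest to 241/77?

Expand x = 241/77 as a continued fraction with the Euclidean algorithm:
  241 = 3*77 + 10, so a_0 = 3.
  77 = 7*10 + 7, so a_1 = 7.
  10 = 1*7 + 3, so a_2 = 1.
  7 = 2*3 + 1, so a_3 = 2.
  3 = 3*1 + 0, so a_4 = 3.
so x = [3; 7, 1, 2, 3].
Convergents (p_i = a_i*p_{i-1} + p_{i-2}, q_i = a_i*q_{i-1} + q_{i-2} with p_{-2}=0, p_{-1}=1, q_{-2}=1, q_{-1}=0), until the denominator exceeds 71:
  i=0: a_0=3, p_0 = 3*1 + 0 = 3, q_0 = 3*0 + 1 = 1.
  i=1: a_1=7, p_1 = 7*3 + 1 = 22, q_1 = 7*1 + 0 = 7.
  i=2: a_2=1, p_2 = 1*22 + 3 = 25, q_2 = 1*7 + 1 = 8.
  i=3: a_3=2, p_3 = 2*25 + 22 = 72, q_3 = 2*8 + 7 = 23.
  i=4: a_4=3, p_4 = 3*72 + 25 = 241, q_4 = 3*23 + 8 = 77.
q_4 = 77 > 71, so the last convergent with denominator <= 71 is p_3/q_3 = 72/23.
The closest fraction with denominator <= 71 is either p_3/q_3 or the intermediate fraction (k*p_3 + p_2)/(k*q_3 + q_2) with the largest k >= 1 whose denominator stays <= 71; these approach x as k grows, and every other convergent or intermediate fraction in range is farther away.
Largest k: floor((71 - q_2)/q_3) = floor((71 - 8)/23) = 2.
That gives (2*72 + 25)/(2*23 + 8) = 169/54.
Compare the errors: |x - 72/23| = |241*23 - 72*77|/(77*23) = 1/1771, and |x - 169/54| = |241*54 - 169*77|/(77*54) = 1/4158.
Cross-multiplying, 1*1771 = 1771 < 4158 = 1*4158, so 1/4158 is smaller: the intermediate fraction 169/54 is closer to x than 72/23.

169/54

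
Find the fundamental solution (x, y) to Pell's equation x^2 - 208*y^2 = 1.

First expand sqrt(208) as a continued fraction. With x_i = (sqrt(208) + m_i)/d_i and (m_0, d_0) = (0, 1): a_0 = floor(sqrt(208)) = 14, since 14^2 = 196 <= 208 < 225 = 15^2.
Iterate m_{i+1} = d_i*a_i - m_i, d_{i+1} = (208 - m_{i+1}^2)/d_i, a_{i+1} = floor((a_0 + m_{i+1})/d_{i+1}):
  m_1 = 1*14 - 0 = 14, d_1 = (208 - 14^2)/1 = 12/1 = 12, a_1 = floor((14 + 14)/12) = 2.
  m_2 = 12*2 - 14 = 10, d_2 = (208 - 10^2)/12 = 108/12 = 9, a_2 = floor((14 + 10)/9) = 2.
  m_3 = 9*2 - 10 = 8, d_3 = (208 - 8^2)/9 = 144/9 = 16, a_3 = floor((14 + 8)/16) = 1.
  m_4 = 16*1 - 8 = 8, d_4 = (208 - 8^2)/16 = 144/16 = 9, a_4 = floor((14 + 8)/9) = 2.
  m_5 = 9*2 - 8 = 10, d_5 = (208 - 10^2)/9 = 108/9 = 12, a_5 = floor((14 + 10)/12) = 2.
  m_6 = 12*2 - 10 = 14, d_6 = (208 - 14^2)/12 = 12/12 = 1, a_6 = floor((14 + 14)/1) = 28.
  m_7 = 1*28 - 14 = 14, d_7 = (208 - 14^2)/1 = 12/1 = 12: (m_7, d_7) = (m_1, d_1) = (14, 12), so from here the quotients repeat a_1, ..., a_6; the period length is 6.
So sqrt(208) = [14; (2, 2, 1, 2, 2, 28)] with period length k = 6.
k is even, so the fundamental solution of x^2 - 208y^2 = 1 is (p_{k-1}, q_{k-1}) = (p_5, q_5); compute convergents through index 5.
Convergents (p_i = a_i*p_{i-1} + p_{i-2}, q_i = a_i*q_{i-1} + q_{i-2} with p_{-2}=0, p_{-1}=1, q_{-2}=1, q_{-1}=0):
  i=0: a_0=14, p_0 = 14*1 + 0 = 14, q_0 = 14*0 + 1 = 1.
  i=1: a_1=2, p_1 = 2*14 + 1 = 29, q_1 = 2*1 + 0 = 2.
  i=2: a_2=2, p_2 = 2*29 + 14 = 72, q_2 = 2*2 + 1 = 5.
  i=3: a_3=1, p_3 = 1*72 + 29 = 101, q_3 = 1*5 + 2 = 7.
  i=4: a_4=2, p_4 = 2*101 + 72 = 274, q_4 = 2*7 + 5 = 19.
  i=5: a_5=2, p_5 = 2*274 + 101 = 649, q_5 = 2*19 + 7 = 45.
Check: 649^2 - 208*45^2 = 421201 - 421200 = 1, so (x, y) = (649, 45) solves the equation, and by the theorem it is the least positive solution.

(x, y) = (649, 45)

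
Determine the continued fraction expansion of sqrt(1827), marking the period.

[42; (1, 2, 1, 8, 1, 2, 1, 84)]

Write x_i = (sqrt(1827) + m_i)/d_i with (m_0, d_0) = (0, 1). a_0 = floor(sqrt(1827)) = 42, since 42^2 = 1764 <= 1827 < 1849 = 43^2.
Iterate m_{i+1} = d_i*a_i - m_i, d_{i+1} = (1827 - m_{i+1}^2)/d_i, a_{i+1} = floor((a_0 + m_{i+1})/d_{i+1}):
  m_1 = 1*42 - 0 = 42, d_1 = (1827 - 42^2)/1 = 63/1 = 63, a_1 = floor((42 + 42)/63) = 1.
  m_2 = 63*1 - 42 = 21, d_2 = (1827 - 21^2)/63 = 1386/63 = 22, a_2 = floor((42 + 21)/22) = 2.
  m_3 = 22*2 - 21 = 23, d_3 = (1827 - 23^2)/22 = 1298/22 = 59, a_3 = floor((42 + 23)/59) = 1.
  m_4 = 59*1 - 23 = 36, d_4 = (1827 - 36^2)/59 = 531/59 = 9, a_4 = floor((42 + 36)/9) = 8.
  m_5 = 9*8 - 36 = 36, d_5 = (1827 - 36^2)/9 = 531/9 = 59, a_5 = floor((42 + 36)/59) = 1.
  m_6 = 59*1 - 36 = 23, d_6 = (1827 - 23^2)/59 = 1298/59 = 22, a_6 = floor((42 + 23)/22) = 2.
  m_7 = 22*2 - 23 = 21, d_7 = (1827 - 21^2)/22 = 1386/22 = 63, a_7 = floor((42 + 21)/63) = 1.
  m_8 = 63*1 - 21 = 42, d_8 = (1827 - 42^2)/63 = 63/63 = 1, a_8 = floor((42 + 42)/1) = 84.
  m_9 = 1*84 - 42 = 42, d_9 = (1827 - 42^2)/1 = 63/1 = 63: (m_9, d_9) = (m_1, d_1) = (42, 63), so from here the quotients repeat a_1, ..., a_8; the period length is 8.
Hence the expansion of sqrt(1827) is a_0 = 42 followed by the repeating block 1, 2, 1, 8, 1, 2, 1, 84 (period 8).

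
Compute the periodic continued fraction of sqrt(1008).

Write x_i = (sqrt(1008) + m_i)/d_i with (m_0, d_0) = (0, 1). a_0 = floor(sqrt(1008)) = 31, since 31^2 = 961 <= 1008 < 1024 = 32^2.
Iterate m_{i+1} = d_i*a_i - m_i, d_{i+1} = (1008 - m_{i+1}^2)/d_i, a_{i+1} = floor((a_0 + m_{i+1})/d_{i+1}):
  m_1 = 1*31 - 0 = 31, d_1 = (1008 - 31^2)/1 = 47/1 = 47, a_1 = floor((31 + 31)/47) = 1.
  m_2 = 47*1 - 31 = 16, d_2 = (1008 - 16^2)/47 = 752/47 = 16, a_2 = floor((31 + 16)/16) = 2.
  m_3 = 16*2 - 16 = 16, d_3 = (1008 - 16^2)/16 = 752/16 = 47, a_3 = floor((31 + 16)/47) = 1.
  m_4 = 47*1 - 16 = 31, d_4 = (1008 - 31^2)/47 = 47/47 = 1, a_4 = floor((31 + 31)/1) = 62.
  m_5 = 1*62 - 31 = 31, d_5 = (1008 - 31^2)/1 = 47/1 = 47: (m_5, d_5) = (m_1, d_1) = (31, 47), so from here the quotients repeat a_1, ..., a_4; the period length is 4.
Hence the expansion of sqrt(1008) is a_0 = 31 followed by the repeating block 1, 2, 1, 62 (period 4).

[31; (1, 2, 1, 62)]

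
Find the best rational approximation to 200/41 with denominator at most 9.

39/8

Expand x = 200/41 as a continued fraction with the Euclidean algorithm:
  200 = 4*41 + 36, so a_0 = 4.
  41 = 1*36 + 5, so a_1 = 1.
  36 = 7*5 + 1, so a_2 = 7.
  5 = 5*1 + 0, so a_3 = 5.
so x = [4; 1, 7, 5].
Convergents (p_i = a_i*p_{i-1} + p_{i-2}, q_i = a_i*q_{i-1} + q_{i-2} with p_{-2}=0, p_{-1}=1, q_{-2}=1, q_{-1}=0), until the denominator exceeds 9:
  i=0: a_0=4, p_0 = 4*1 + 0 = 4, q_0 = 4*0 + 1 = 1.
  i=1: a_1=1, p_1 = 1*4 + 1 = 5, q_1 = 1*1 + 0 = 1.
  i=2: a_2=7, p_2 = 7*5 + 4 = 39, q_2 = 7*1 + 1 = 8.
  i=3: a_3=5, p_3 = 5*39 + 5 = 200, q_3 = 5*8 + 1 = 41.
q_3 = 41 > 9, so the last convergent with denominator <= 9 is p_2/q_2 = 39/8.
The closest fraction with denominator <= 9 is either p_2/q_2 or the intermediate fraction (k*p_2 + p_1)/(k*q_2 + q_1) with the largest k >= 1 whose denominator stays <= 9; these approach x as k grows, and every other convergent or intermediate fraction in range is farther away.
Largest k: floor((9 - q_1)/q_2) = floor((9 - 1)/8) = 1.
That gives (1*39 + 5)/(1*8 + 1) = 44/9.
Compare the errors: |x - 39/8| = |200*8 - 39*41|/(41*8) = 1/328, and |x - 44/9| = |200*9 - 44*41|/(41*9) = 4/369.
Cross-multiplying, 1*369 = 369 < 1312 = 4*328, so 1/328 is smaller: the convergent 39/8 is closer to x than 44/9.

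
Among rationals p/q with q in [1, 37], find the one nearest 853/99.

112/13

Expand x = 853/99 as a continued fraction with the Euclidean algorithm:
  853 = 8*99 + 61, so a_0 = 8.
  99 = 1*61 + 38, so a_1 = 1.
  61 = 1*38 + 23, so a_2 = 1.
  38 = 1*23 + 15, so a_3 = 1.
  23 = 1*15 + 8, so a_4 = 1.
  15 = 1*8 + 7, so a_5 = 1.
  8 = 1*7 + 1, so a_6 = 1.
  7 = 7*1 + 0, so a_7 = 7.
so x = [8; 1, 1, 1, 1, 1, 1, 7].
Convergents (p_i = a_i*p_{i-1} + p_{i-2}, q_i = a_i*q_{i-1} + q_{i-2} with p_{-2}=0, p_{-1}=1, q_{-2}=1, q_{-1}=0), until the denominator exceeds 37:
  i=0: a_0=8, p_0 = 8*1 + 0 = 8, q_0 = 8*0 + 1 = 1.
  i=1: a_1=1, p_1 = 1*8 + 1 = 9, q_1 = 1*1 + 0 = 1.
  i=2: a_2=1, p_2 = 1*9 + 8 = 17, q_2 = 1*1 + 1 = 2.
  i=3: a_3=1, p_3 = 1*17 + 9 = 26, q_3 = 1*2 + 1 = 3.
  i=4: a_4=1, p_4 = 1*26 + 17 = 43, q_4 = 1*3 + 2 = 5.
  i=5: a_5=1, p_5 = 1*43 + 26 = 69, q_5 = 1*5 + 3 = 8.
  i=6: a_6=1, p_6 = 1*69 + 43 = 112, q_6 = 1*8 + 5 = 13.
  i=7: a_7=7, p_7 = 7*112 + 69 = 853, q_7 = 7*13 + 8 = 99.
q_7 = 99 > 37, so the last convergent with denominator <= 37 is p_6/q_6 = 112/13.
The closest fraction with denominator <= 37 is either p_6/q_6 or the intermediate fraction (k*p_6 + p_5)/(k*q_6 + q_5) with the largest k >= 1 whose denominator stays <= 37; these approach x as k grows, and every other convergent or intermediate fraction in range is farther away.
Largest k: floor((37 - q_5)/q_6) = floor((37 - 8)/13) = 2.
That gives (2*112 + 69)/(2*13 + 8) = 293/34.
Compare the errors: |x - 112/13| = |853*13 - 112*99|/(99*13) = 1/1287, and |x - 293/34| = |853*34 - 293*99|/(99*34) = 5/3366.
Cross-multiplying, 1*3366 = 3366 < 6435 = 5*1287, so 1/1287 is smaller: the convergent 112/13 is closer to x than 293/34.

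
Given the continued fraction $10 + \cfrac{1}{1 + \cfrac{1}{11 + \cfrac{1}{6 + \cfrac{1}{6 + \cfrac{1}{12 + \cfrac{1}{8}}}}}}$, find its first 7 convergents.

Using the convergent recurrence p_i = a_i*p_{i-1} + p_{i-2}, q_i = a_i*q_{i-1} + q_{i-2} with p_{-2}=0, p_{-1}=1, q_{-2}=1, q_{-1}=0:
  i=0: a_0=10, p_0 = 10*1 + 0 = 10, q_0 = 10*0 + 1 = 1.
  i=1: a_1=1, p_1 = 1*10 + 1 = 11, q_1 = 1*1 + 0 = 1.
  i=2: a_2=11, p_2 = 11*11 + 10 = 131, q_2 = 11*1 + 1 = 12.
  i=3: a_3=6, p_3 = 6*131 + 11 = 797, q_3 = 6*12 + 1 = 73.
  i=4: a_4=6, p_4 = 6*797 + 131 = 4913, q_4 = 6*73 + 12 = 450.
  i=5: a_5=12, p_5 = 12*4913 + 797 = 59753, q_5 = 12*450 + 73 = 5473.
  i=6: a_6=8, p_6 = 8*59753 + 4913 = 482937, q_6 = 8*5473 + 450 = 44234.

10/1, 11/1, 131/12, 797/73, 4913/450, 59753/5473, 482937/44234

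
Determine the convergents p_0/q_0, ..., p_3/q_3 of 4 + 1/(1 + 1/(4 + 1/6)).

4/1, 5/1, 24/5, 149/31

Using the convergent recurrence p_i = a_i*p_{i-1} + p_{i-2}, q_i = a_i*q_{i-1} + q_{i-2} with p_{-2}=0, p_{-1}=1, q_{-2}=1, q_{-1}=0:
  i=0: a_0=4, p_0 = 4*1 + 0 = 4, q_0 = 4*0 + 1 = 1.
  i=1: a_1=1, p_1 = 1*4 + 1 = 5, q_1 = 1*1 + 0 = 1.
  i=2: a_2=4, p_2 = 4*5 + 4 = 24, q_2 = 4*1 + 1 = 5.
  i=3: a_3=6, p_3 = 6*24 + 5 = 149, q_3 = 6*5 + 1 = 31.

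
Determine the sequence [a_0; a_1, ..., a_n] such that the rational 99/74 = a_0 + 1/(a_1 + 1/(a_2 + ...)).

Run the Euclidean algorithm on 99 and 74; the successive quotients are the partial quotients a_0, a_1, ... (each step inverts the fractional part left over by the previous one):
  99 = 1*74 + 25, so a_0 = 1.
  74 = 2*25 + 24, so a_1 = 2.
  25 = 1*24 + 1, so a_2 = 1.
  24 = 24*1 + 0, so a_3 = 24.
The remainder reaches 0 after 4 divisions, so the expansion has 4 partial quotients, read off in order.

[1; 2, 1, 24]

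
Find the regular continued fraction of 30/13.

Run the Euclidean algorithm on 30 and 13; the successive quotients are the partial quotients a_0, a_1, ... (each step inverts the fractional part left over by the previous one):
  30 = 2*13 + 4, so a_0 = 2.
  13 = 3*4 + 1, so a_1 = 3.
  4 = 4*1 + 0, so a_2 = 4.
The remainder reaches 0 after 3 divisions, so the expansion has 3 partial quotients, read off in order.

[2; 3, 4]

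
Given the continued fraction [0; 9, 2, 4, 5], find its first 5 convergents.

0/1, 1/9, 2/19, 9/85, 47/444

Using the convergent recurrence p_i = a_i*p_{i-1} + p_{i-2}, q_i = a_i*q_{i-1} + q_{i-2} with p_{-2}=0, p_{-1}=1, q_{-2}=1, q_{-1}=0:
  i=0: a_0=0, p_0 = 0*1 + 0 = 0, q_0 = 0*0 + 1 = 1.
  i=1: a_1=9, p_1 = 9*0 + 1 = 1, q_1 = 9*1 + 0 = 9.
  i=2: a_2=2, p_2 = 2*1 + 0 = 2, q_2 = 2*9 + 1 = 19.
  i=3: a_3=4, p_3 = 4*2 + 1 = 9, q_3 = 4*19 + 9 = 85.
  i=4: a_4=5, p_4 = 5*9 + 2 = 47, q_4 = 5*85 + 19 = 444.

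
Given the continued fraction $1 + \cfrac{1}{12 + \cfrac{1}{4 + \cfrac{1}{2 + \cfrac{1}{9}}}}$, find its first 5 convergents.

Using the convergent recurrence p_i = a_i*p_{i-1} + p_{i-2}, q_i = a_i*q_{i-1} + q_{i-2} with p_{-2}=0, p_{-1}=1, q_{-2}=1, q_{-1}=0:
  i=0: a_0=1, p_0 = 1*1 + 0 = 1, q_0 = 1*0 + 1 = 1.
  i=1: a_1=12, p_1 = 12*1 + 1 = 13, q_1 = 12*1 + 0 = 12.
  i=2: a_2=4, p_2 = 4*13 + 1 = 53, q_2 = 4*12 + 1 = 49.
  i=3: a_3=2, p_3 = 2*53 + 13 = 119, q_3 = 2*49 + 12 = 110.
  i=4: a_4=9, p_4 = 9*119 + 53 = 1124, q_4 = 9*110 + 49 = 1039.

1/1, 13/12, 53/49, 119/110, 1124/1039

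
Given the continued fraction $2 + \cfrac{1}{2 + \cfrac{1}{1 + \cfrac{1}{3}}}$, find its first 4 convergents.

Using the convergent recurrence p_i = a_i*p_{i-1} + p_{i-2}, q_i = a_i*q_{i-1} + q_{i-2} with p_{-2}=0, p_{-1}=1, q_{-2}=1, q_{-1}=0:
  i=0: a_0=2, p_0 = 2*1 + 0 = 2, q_0 = 2*0 + 1 = 1.
  i=1: a_1=2, p_1 = 2*2 + 1 = 5, q_1 = 2*1 + 0 = 2.
  i=2: a_2=1, p_2 = 1*5 + 2 = 7, q_2 = 1*2 + 1 = 3.
  i=3: a_3=3, p_3 = 3*7 + 5 = 26, q_3 = 3*3 + 2 = 11.

2/1, 5/2, 7/3, 26/11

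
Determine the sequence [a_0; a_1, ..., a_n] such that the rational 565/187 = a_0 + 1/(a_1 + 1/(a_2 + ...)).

Run the Euclidean algorithm on 565 and 187; the successive quotients are the partial quotients a_0, a_1, ... (each step inverts the fractional part left over by the previous one):
  565 = 3*187 + 4, so a_0 = 3.
  187 = 46*4 + 3, so a_1 = 46.
  4 = 1*3 + 1, so a_2 = 1.
  3 = 3*1 + 0, so a_3 = 3.
The remainder reaches 0 after 4 divisions, so the expansion has 4 partial quotients, read off in order.

[3; 46, 1, 3]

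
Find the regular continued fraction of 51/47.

Run the Euclidean algorithm on 51 and 47; the successive quotients are the partial quotients a_0, a_1, ... (each step inverts the fractional part left over by the previous one):
  51 = 1*47 + 4, so a_0 = 1.
  47 = 11*4 + 3, so a_1 = 11.
  4 = 1*3 + 1, so a_2 = 1.
  3 = 3*1 + 0, so a_3 = 3.
The remainder reaches 0 after 4 divisions, so the expansion has 4 partial quotients, read off in order.

[1; 11, 1, 3]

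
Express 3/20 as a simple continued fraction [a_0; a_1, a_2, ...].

Run the Euclidean algorithm on 3 and 20; the successive quotients are the partial quotients a_0, a_1, ... (each step inverts the fractional part left over by the previous one):
  3 = 0*20 + 3, so a_0 = 0.
  20 = 6*3 + 2, so a_1 = 6.
  3 = 1*2 + 1, so a_2 = 1.
  2 = 2*1 + 0, so a_3 = 2.
The remainder reaches 0 after 4 divisions, so the expansion has 4 partial quotients, read off in order.

[0; 6, 1, 2]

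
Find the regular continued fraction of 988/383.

[2; 1, 1, 2, 1, 1, 1, 3, 2, 2]

Run the Euclidean algorithm on 988 and 383; the successive quotients are the partial quotients a_0, a_1, ... (each step inverts the fractional part left over by the previous one):
  988 = 2*383 + 222, so a_0 = 2.
  383 = 1*222 + 161, so a_1 = 1.
  222 = 1*161 + 61, so a_2 = 1.
  161 = 2*61 + 39, so a_3 = 2.
  61 = 1*39 + 22, so a_4 = 1.
  39 = 1*22 + 17, so a_5 = 1.
  22 = 1*17 + 5, so a_6 = 1.
  17 = 3*5 + 2, so a_7 = 3.
  5 = 2*2 + 1, so a_8 = 2.
  2 = 2*1 + 0, so a_9 = 2.
The remainder reaches 0 after 10 divisions, so the expansion has 10 partial quotients, read off in order.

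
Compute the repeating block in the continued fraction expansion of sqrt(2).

[1; (2)]

Write x_i = (sqrt(2) + m_i)/d_i with (m_0, d_0) = (0, 1). a_0 = floor(sqrt(2)) = 1, since 1^2 = 1 <= 2 < 4 = 2^2.
Iterate m_{i+1} = d_i*a_i - m_i, d_{i+1} = (2 - m_{i+1}^2)/d_i, a_{i+1} = floor((a_0 + m_{i+1})/d_{i+1}):
  m_1 = 1*1 - 0 = 1, d_1 = (2 - 1^2)/1 = 1/1 = 1, a_1 = floor((1 + 1)/1) = 2.
  m_2 = 1*2 - 1 = 1, d_2 = (2 - 1^2)/1 = 1/1 = 1: (m_2, d_2) = (m_1, d_1) = (1, 1), so from here the quotient a_1 repeats; the period length is 1.
Hence the expansion of sqrt(2) is a_0 = 1 followed by the repeating block 2 (period 1).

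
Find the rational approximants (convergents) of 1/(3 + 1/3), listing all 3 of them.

Using the convergent recurrence p_i = a_i*p_{i-1} + p_{i-2}, q_i = a_i*q_{i-1} + q_{i-2} with p_{-2}=0, p_{-1}=1, q_{-2}=1, q_{-1}=0:
  i=0: a_0=0, p_0 = 0*1 + 0 = 0, q_0 = 0*0 + 1 = 1.
  i=1: a_1=3, p_1 = 3*0 + 1 = 1, q_1 = 3*1 + 0 = 3.
  i=2: a_2=3, p_2 = 3*1 + 0 = 3, q_2 = 3*3 + 1 = 10.

0/1, 1/3, 3/10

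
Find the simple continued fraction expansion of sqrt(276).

[16; (1, 1, 1, 1, 2, 2, 2, 1, 1, 1, 1, 32)]

Write x_i = (sqrt(276) + m_i)/d_i with (m_0, d_0) = (0, 1). a_0 = floor(sqrt(276)) = 16, since 16^2 = 256 <= 276 < 289 = 17^2.
Iterate m_{i+1} = d_i*a_i - m_i, d_{i+1} = (276 - m_{i+1}^2)/d_i, a_{i+1} = floor((a_0 + m_{i+1})/d_{i+1}):
  m_1 = 1*16 - 0 = 16, d_1 = (276 - 16^2)/1 = 20/1 = 20, a_1 = floor((16 + 16)/20) = 1.
  m_2 = 20*1 - 16 = 4, d_2 = (276 - 4^2)/20 = 260/20 = 13, a_2 = floor((16 + 4)/13) = 1.
  m_3 = 13*1 - 4 = 9, d_3 = (276 - 9^2)/13 = 195/13 = 15, a_3 = floor((16 + 9)/15) = 1.
  m_4 = 15*1 - 9 = 6, d_4 = (276 - 6^2)/15 = 240/15 = 16, a_4 = floor((16 + 6)/16) = 1.
  m_5 = 16*1 - 6 = 10, d_5 = (276 - 10^2)/16 = 176/16 = 11, a_5 = floor((16 + 10)/11) = 2.
  m_6 = 11*2 - 10 = 12, d_6 = (276 - 12^2)/11 = 132/11 = 12, a_6 = floor((16 + 12)/12) = 2.
  m_7 = 12*2 - 12 = 12, d_7 = (276 - 12^2)/12 = 132/12 = 11, a_7 = floor((16 + 12)/11) = 2.
  m_8 = 11*2 - 12 = 10, d_8 = (276 - 10^2)/11 = 176/11 = 16, a_8 = floor((16 + 10)/16) = 1.
  m_9 = 16*1 - 10 = 6, d_9 = (276 - 6^2)/16 = 240/16 = 15, a_9 = floor((16 + 6)/15) = 1.
  m_10 = 15*1 - 6 = 9, d_10 = (276 - 9^2)/15 = 195/15 = 13, a_10 = floor((16 + 9)/13) = 1.
  m_11 = 13*1 - 9 = 4, d_11 = (276 - 4^2)/13 = 260/13 = 20, a_11 = floor((16 + 4)/20) = 1.
  m_12 = 20*1 - 4 = 16, d_12 = (276 - 16^2)/20 = 20/20 = 1, a_12 = floor((16 + 16)/1) = 32.
  m_13 = 1*32 - 16 = 16, d_13 = (276 - 16^2)/1 = 20/1 = 20: (m_13, d_13) = (m_1, d_1) = (16, 20), so from here the quotients repeat a_1, ..., a_12; the period length is 12.
Hence the expansion of sqrt(276) is a_0 = 16 followed by the repeating block 1, 1, 1, 1, 2, 2, 2, 1, 1, 1, 1, 32 (period 12).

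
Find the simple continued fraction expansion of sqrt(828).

[28; (1, 3, 2, 3, 1, 56)]

Write x_i = (sqrt(828) + m_i)/d_i with (m_0, d_0) = (0, 1). a_0 = floor(sqrt(828)) = 28, since 28^2 = 784 <= 828 < 841 = 29^2.
Iterate m_{i+1} = d_i*a_i - m_i, d_{i+1} = (828 - m_{i+1}^2)/d_i, a_{i+1} = floor((a_0 + m_{i+1})/d_{i+1}):
  m_1 = 1*28 - 0 = 28, d_1 = (828 - 28^2)/1 = 44/1 = 44, a_1 = floor((28 + 28)/44) = 1.
  m_2 = 44*1 - 28 = 16, d_2 = (828 - 16^2)/44 = 572/44 = 13, a_2 = floor((28 + 16)/13) = 3.
  m_3 = 13*3 - 16 = 23, d_3 = (828 - 23^2)/13 = 299/13 = 23, a_3 = floor((28 + 23)/23) = 2.
  m_4 = 23*2 - 23 = 23, d_4 = (828 - 23^2)/23 = 299/23 = 13, a_4 = floor((28 + 23)/13) = 3.
  m_5 = 13*3 - 23 = 16, d_5 = (828 - 16^2)/13 = 572/13 = 44, a_5 = floor((28 + 16)/44) = 1.
  m_6 = 44*1 - 16 = 28, d_6 = (828 - 28^2)/44 = 44/44 = 1, a_6 = floor((28 + 28)/1) = 56.
  m_7 = 1*56 - 28 = 28, d_7 = (828 - 28^2)/1 = 44/1 = 44: (m_7, d_7) = (m_1, d_1) = (28, 44), so from here the quotients repeat a_1, ..., a_6; the period length is 6.
Hence the expansion of sqrt(828) is a_0 = 28 followed by the repeating block 1, 3, 2, 3, 1, 56 (period 6).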